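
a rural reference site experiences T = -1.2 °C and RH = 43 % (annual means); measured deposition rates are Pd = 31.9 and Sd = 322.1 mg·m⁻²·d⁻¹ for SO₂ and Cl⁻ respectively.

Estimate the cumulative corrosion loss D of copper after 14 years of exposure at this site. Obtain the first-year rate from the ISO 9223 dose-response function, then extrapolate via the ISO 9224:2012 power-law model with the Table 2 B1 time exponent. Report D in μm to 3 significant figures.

copper: f(T) = +0.126·(T−10) [T≤10 °C] = -1.4112
  SO₂ term: 0.0053·31.9^0.26·exp(0.059·43-1.4112) = 0.0402
  Sd branch = 0.01025·Sd^0.27·e^(0.036·RH+0.049·T) = 0.2161 μm/a
  sum: 0.0402 + 0.2161 → r_corr = 0.2563 μm/a
ISO 9224: D(t) = r_corr · t^b with b = 0.667 (copper, B1)
  D(14) = 0.2563 × 14^0.667 = 0.2563 × 5.814 = 1.49 μm

D(14) = 1.49 μm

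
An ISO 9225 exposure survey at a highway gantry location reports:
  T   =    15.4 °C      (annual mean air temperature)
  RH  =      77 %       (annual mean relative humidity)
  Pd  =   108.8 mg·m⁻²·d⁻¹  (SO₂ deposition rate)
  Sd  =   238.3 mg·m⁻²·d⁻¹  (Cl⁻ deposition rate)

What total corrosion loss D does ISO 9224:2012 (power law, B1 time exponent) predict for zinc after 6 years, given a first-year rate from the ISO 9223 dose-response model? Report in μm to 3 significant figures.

D(6) = 21.9 μm

zinc: T>10 °C ⇒ hinge -0.071·(15.4−10) = -0.3834
  Pd branch = 0.0129·Pd^0.44·e^(0.046·RH+f) = 2.39 μm/a
  Sd branch = 0.0175·Sd^0.57·e^(0.008·RH+0.085·T) = 2.717 μm/a
  sum: 2.39 + 2.717 → r_corr = 5.107 μm/a
Long-term exponent b (ISO 9224 Table 2, B1) = 0.813
  D(6) = 5.107 × 6^0.813 = 5.107 × 4.292 = 21.92 μm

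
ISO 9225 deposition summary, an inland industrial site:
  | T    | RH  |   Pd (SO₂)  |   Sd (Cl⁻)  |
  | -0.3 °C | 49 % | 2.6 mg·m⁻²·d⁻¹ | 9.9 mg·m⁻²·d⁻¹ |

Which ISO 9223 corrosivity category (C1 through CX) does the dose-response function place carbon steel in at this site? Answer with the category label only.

carbon steel: f(T) = +0.150·(T−10) [T≤10 °C] = -1.5450
  SO₂ term: 1.77·2.6^0.52·exp(0.02·49-1.5450) = 1.653
  Sd branch = 0.102·Sd^0.62·e^(0.033·RH+0.04·T) = 2.103 μm/a
  sum: 1.653 + 2.103 → r_corr = 3.757 μm/a
Category bounds: 1.3…25 μm/a bracket r_corr ⇒ C2

C2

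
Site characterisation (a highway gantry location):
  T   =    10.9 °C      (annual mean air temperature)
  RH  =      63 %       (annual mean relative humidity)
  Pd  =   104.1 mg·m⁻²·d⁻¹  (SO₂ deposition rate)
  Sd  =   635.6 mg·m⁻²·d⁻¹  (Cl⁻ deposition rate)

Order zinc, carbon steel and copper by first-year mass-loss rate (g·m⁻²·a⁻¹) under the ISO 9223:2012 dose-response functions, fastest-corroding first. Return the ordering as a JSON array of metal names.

zinc: f(T) = -0.071·(T−10) [T>10 °C] = -0.0639
  sulphur-dioxide contribution → 1.695 μm/a
  chloride contribution → 2.898 μm/a
  ⇒ r_corr(zinc) = 4.593 μm/a
  mass loss = 4.593 μm/a × 7.14 g/cm³ = 32.79 g·m⁻²·a⁻¹
carbon steel: T>10 °C ⇒ hinge -0.054·(10.9−10) = -0.0486
  sulphur-dioxide contribution → 66.55 μm/a
  chloride contribution → 69 μm/a
  total first-year rate 135.5 μm/a
  mass loss = 135.5 μm/a × 7.85 g/cm³ = 1064 g·m⁻²·a⁻¹
copper: T>10 °C ⇒ hinge -0.080·(10.9−10) = -0.0720
  sulphur-dioxide contribution → 0.6789 μm/a
  chloride contribution → 0.965 μm/a
  total first-year rate 1.644 μm/a
  mass loss = 1.644 μm/a × 8.96 g/cm³ = 14.73 g·m⁻²·a⁻¹
Ordering by g·m⁻²·a⁻¹: carbon steel (1060) > zinc (32.8) > copper (14.7)

["carbon steel", "zinc", "copper"]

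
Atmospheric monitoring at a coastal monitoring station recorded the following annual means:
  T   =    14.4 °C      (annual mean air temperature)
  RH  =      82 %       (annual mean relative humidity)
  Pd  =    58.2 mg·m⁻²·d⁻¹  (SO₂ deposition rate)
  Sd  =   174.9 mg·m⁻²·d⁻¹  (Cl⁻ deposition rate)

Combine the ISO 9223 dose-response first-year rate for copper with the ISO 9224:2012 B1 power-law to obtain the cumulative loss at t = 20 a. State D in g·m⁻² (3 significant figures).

D(20) = 195 g·m⁻²

copper: T>10 °C ⇒ hinge -0.080·(14.4−10) = -0.3520
  SO₂ term: 0.0053·58.2^0.26·exp(0.059·82-0.3520) = 1.353
  Sd branch = 0.01025·Sd^0.27·e^(0.036·RH+0.049·T) = 1.602 μm/a
  sum: 1.353 + 1.602 → r_corr = 2.956 μm/a
Long-term exponent b (ISO 9224 Table 2, B1) = 0.667
  D(20) = 2.956 × 20^0.667 = 2.956 × 7.375 = 21.8 μm
  Mass loss = 21.8 μm × 8.96 g/cm³ = 195.3 g·m⁻²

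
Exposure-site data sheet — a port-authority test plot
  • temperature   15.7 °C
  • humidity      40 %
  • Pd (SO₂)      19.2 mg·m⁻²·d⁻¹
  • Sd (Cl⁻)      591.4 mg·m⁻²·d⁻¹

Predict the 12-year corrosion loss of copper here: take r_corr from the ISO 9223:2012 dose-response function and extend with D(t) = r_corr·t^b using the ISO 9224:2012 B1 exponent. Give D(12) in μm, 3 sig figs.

copper: temperature factor f = -0.080·(5.7) = -0.4560
  sulphur-dioxide contribution → 0.07671 μm/a
  chloride contribution → 0.5231 μm/a
  ⇒ r_corr(copper) = 0.5998 μm/a
Long-term exponent b (ISO 9224 Table 2, B1) = 0.667
  D(12) = 0.5998 × 12^0.667 = 0.5998 × 5.246 = 3.147 μm

D(12) = 3.15 μm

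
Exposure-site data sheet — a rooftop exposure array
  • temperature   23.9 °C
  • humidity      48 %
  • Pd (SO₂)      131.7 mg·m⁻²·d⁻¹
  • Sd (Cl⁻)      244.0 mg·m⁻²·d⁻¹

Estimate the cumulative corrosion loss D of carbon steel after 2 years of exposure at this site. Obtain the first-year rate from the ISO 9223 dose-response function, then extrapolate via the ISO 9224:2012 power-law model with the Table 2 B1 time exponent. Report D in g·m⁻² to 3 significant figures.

D(2) = 752 g·m⁻²

carbon steel: temperature factor f = -0.054·(13.9) = -0.7506
  sulphur-dioxide contribution → 27.61 μm/a
  chloride contribution → 39.07 μm/a
  total first-year rate 66.69 μm/a
Long-term exponent b (ISO 9224 Table 2, B1) = 0.523
  D(2) = 66.69 × 2^0.523 = 66.69 × 1.437 = 95.82 μm
  Mass loss = 95.82 μm × 7.85 g/cm³ = 752.2 g·m⁻²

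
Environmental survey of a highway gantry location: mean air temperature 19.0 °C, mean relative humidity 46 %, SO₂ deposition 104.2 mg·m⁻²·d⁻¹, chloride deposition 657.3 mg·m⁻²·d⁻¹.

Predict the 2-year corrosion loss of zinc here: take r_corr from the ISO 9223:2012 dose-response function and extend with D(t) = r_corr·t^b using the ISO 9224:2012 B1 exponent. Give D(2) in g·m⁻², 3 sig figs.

zinc: T>10 °C ⇒ hinge -0.071·(19.0−10) = -0.6390
  SO₂ term: 0.0129·104.2^0.44·exp(0.046·46-0.6390) = 0.4364
  Cl⁻ term: 0.0175·657.3^0.57·exp(0.008·46+0.085·19.0) = 5.133
  sum: 0.4364 + 5.133 → r_corr = 5.569 μm/a
Long-term exponent b (ISO 9224 Table 2, B1) = 0.813
  D(2) = 5.569 × 2^0.813 = 5.569 × 1.757 = 9.785 μm
  Mass loss = 9.785 μm × 7.14 g/cm³ = 69.86 g·m⁻²

D(2) = 69.9 g·m⁻²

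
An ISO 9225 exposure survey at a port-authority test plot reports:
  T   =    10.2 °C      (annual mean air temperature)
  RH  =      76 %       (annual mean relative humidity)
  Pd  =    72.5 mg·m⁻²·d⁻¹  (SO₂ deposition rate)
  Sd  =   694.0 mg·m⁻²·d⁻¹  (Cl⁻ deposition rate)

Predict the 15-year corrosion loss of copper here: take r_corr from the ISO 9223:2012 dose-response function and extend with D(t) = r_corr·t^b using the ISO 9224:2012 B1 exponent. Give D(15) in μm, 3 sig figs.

copper: T>10 °C ⇒ hinge -0.080·(10.2−10) = -0.0160
  sulphur-dioxide contribution → 1.407 μm/a
  chloride contribution → 1.525 μm/a
  total first-year rate 2.932 μm/a
ISO 9224: D(t) = r_corr · t^b with b = 0.667 (copper, B1)
  D(15) = 2.932 × 15^0.667 = 2.932 × 6.088 = 17.85 μm

D(15) = 17.8 μm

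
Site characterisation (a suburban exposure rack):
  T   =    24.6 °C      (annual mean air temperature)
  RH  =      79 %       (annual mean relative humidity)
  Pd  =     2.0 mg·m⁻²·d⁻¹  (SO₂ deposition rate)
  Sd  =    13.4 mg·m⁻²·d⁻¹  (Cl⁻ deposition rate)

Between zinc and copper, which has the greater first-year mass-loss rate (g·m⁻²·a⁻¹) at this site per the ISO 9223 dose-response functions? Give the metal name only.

copper

zinc: f(T) = -0.071·(T−10) [T>10 °C] = -1.0366
  SO₂ term: 0.0129·2.0^0.44·exp(0.046·79-1.0366) = 0.235
  Cl⁻ term: 0.0175·13.4^0.57·exp(0.008·79+0.085·24.6) = 1.17
  sum: 0.235 + 1.17 → r_corr = 1.405 μm/a
  mass loss = 1.405 μm/a × 7.14 g/cm³ = 10.03 g·m⁻²·a⁻¹
copper: T>10 °C ⇒ hinge -0.080·(24.6−10) = -1.1680
  SO₂ term: 0.0053·2.0^0.26·exp(0.059·79-1.1680) = 0.2087
  Sd branch = 0.01025·Sd^0.27·e^(0.036·RH+0.049·T) = 1.185 μm/a
  sum: 0.2087 + 1.185 → r_corr = 1.394 μm/a
  mass loss = 1.394 μm/a × 8.96 g/cm³ = 12.49 g·m⁻²·a⁻¹
Ordering by g·m⁻²·a⁻¹: copper (12.5) > zinc (10)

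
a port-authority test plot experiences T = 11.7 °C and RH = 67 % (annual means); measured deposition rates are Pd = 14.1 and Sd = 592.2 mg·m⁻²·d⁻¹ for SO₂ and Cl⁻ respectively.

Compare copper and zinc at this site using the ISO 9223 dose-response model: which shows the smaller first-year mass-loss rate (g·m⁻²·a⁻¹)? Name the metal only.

copper

copper: f(T) = -0.080·(T−10) [T>10 °C] = -0.1360
  sulphur-dioxide contribution → 0.4795 μm/a
  chloride contribution → 1.137 μm/a
  ⇒ r_corr(copper) = 1.617 μm/a
  mass loss = 1.617 μm/a × 8.96 g/cm³ = 14.48 g·m⁻²·a⁻¹
zinc: f(T) = -0.071·(T−10) [T>10 °C] = -0.1207
  sulphur-dioxide contribution → 0.7986 μm/a
  chloride contribution → 3.076 μm/a
  total first-year rate 3.875 μm/a
  mass loss = 3.875 μm/a × 7.14 g/cm³ = 27.67 g·m⁻²·a⁻¹
Ordering by g·m⁻²·a⁻¹: zinc (27.7) > copper (14.5)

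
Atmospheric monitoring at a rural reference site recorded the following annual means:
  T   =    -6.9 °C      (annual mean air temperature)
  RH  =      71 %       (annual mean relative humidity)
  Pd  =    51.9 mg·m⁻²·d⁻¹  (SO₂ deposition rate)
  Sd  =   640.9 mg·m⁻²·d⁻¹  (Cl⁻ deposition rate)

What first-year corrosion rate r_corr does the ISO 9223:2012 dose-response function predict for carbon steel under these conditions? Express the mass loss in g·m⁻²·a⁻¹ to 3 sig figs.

r_corr = 383 g·m⁻²·a⁻¹

carbon steel: temperature factor f = +0.150·(-16.9) = -2.5350
  SO₂ term: 1.77·51.9^0.52·exp(0.02·71-2.5350) = 4.525
  Cl⁻ term: 0.102·640.9^0.62·exp(0.033·71+0.04·-6.9) = 44.31
  r_corr = 4.525 + 44.31 = 48.83 μm/a
Convert to mass loss: 48.83 μm/a × 7.85 g/cm³ = 383.4 g·m⁻²·a⁻¹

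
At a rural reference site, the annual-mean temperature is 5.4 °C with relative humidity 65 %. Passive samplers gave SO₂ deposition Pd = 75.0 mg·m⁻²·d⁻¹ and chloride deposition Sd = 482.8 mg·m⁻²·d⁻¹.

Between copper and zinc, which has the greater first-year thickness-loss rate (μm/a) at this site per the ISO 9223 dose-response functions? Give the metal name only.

copper: f(T) = +0.126·(T−10) [T≤10 °C] = -0.5796
  Pd branch = 0.0053·Pd^0.26·e^(0.059·RH+f) = 0.4223 μm/a
  Sd branch = 0.01025·Sd^0.27·e^(0.036·RH+0.049·T) = 0.7354 μm/a
  sum: 0.4223 + 0.7354 → r_corr = 1.158 μm/a
zinc: T≤10 °C ⇒ hinge +0.038·(5.4−10) = -0.1748
  SO₂ term: 0.0129·75.0^0.44·exp(0.046·65-0.1748) = 1.44
  Sd branch = 0.0175·Sd^0.57·e^(0.008·RH+0.085·T) = 1.577 μm/a
  r_corr = 1.44 + 1.577 = 3.017 μm/a
Ordering by μm/a: zinc (3.02) > copper (1.16)

zinc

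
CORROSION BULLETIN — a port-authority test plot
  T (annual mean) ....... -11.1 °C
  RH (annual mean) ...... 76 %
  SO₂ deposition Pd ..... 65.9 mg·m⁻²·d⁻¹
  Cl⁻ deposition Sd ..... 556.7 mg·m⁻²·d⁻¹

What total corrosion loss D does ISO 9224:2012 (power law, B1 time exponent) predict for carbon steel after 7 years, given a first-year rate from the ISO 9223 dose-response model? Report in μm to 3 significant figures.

carbon steel: f(T) = +0.150·(T−10) [T≤10 °C] = -3.1650
  SO₂ term: 1.77·65.9^0.52·exp(0.02·76-3.1650) = 3.016
  Cl⁻ term: 0.102·556.7^0.62·exp(0.033·76+0.04·-11.1) = 40.48
  r_corr = 3.016 + 40.48 = 43.5 μm/a
Power-law: D(7) = r_corr · 7^0.523
  D(7) = 43.5 × 7^0.523 = 43.5 × 2.767 = 120.4 μm

D(7) = 120 μm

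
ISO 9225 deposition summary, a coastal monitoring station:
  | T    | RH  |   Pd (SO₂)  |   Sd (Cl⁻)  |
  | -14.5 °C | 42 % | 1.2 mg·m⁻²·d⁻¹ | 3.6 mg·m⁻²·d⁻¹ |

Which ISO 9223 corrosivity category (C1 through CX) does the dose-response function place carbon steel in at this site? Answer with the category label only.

carbon steel: temperature factor f = +0.150·(-24.5) = -3.6750
  sulphur-dioxide contribution → 0.1143 μm/a
  chloride contribution → 0.5053 μm/a
  total first-year rate 0.6196 μm/a
0.62 μm/a falls in (0, 1.3] for carbon steel → category C1

C1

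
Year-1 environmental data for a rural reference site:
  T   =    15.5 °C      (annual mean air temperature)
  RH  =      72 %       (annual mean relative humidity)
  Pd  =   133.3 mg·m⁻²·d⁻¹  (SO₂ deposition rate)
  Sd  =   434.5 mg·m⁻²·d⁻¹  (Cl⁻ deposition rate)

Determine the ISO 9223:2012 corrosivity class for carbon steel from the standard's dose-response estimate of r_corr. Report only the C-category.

carbon steel: T>10 °C ⇒ hinge -0.054·(15.5−10) = -0.2970
  sulphur-dioxide contribution → 70.68 μm/a
  chloride contribution → 88.17 μm/a
  total first-year rate 158.8 μm/a
ISO 9223 Table 2 (carbon steel): 80 < 159 ≤ 200 μm/a ⇒ C5

C5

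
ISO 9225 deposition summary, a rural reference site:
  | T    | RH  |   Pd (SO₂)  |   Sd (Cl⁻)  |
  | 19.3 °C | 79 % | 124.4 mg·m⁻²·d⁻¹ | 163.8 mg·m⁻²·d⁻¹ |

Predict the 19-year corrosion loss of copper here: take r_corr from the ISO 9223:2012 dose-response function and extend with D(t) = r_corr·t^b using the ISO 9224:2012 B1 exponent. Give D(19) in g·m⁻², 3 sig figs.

copper: f(T) = -0.080·(T−10) [T>10 °C] = -0.7440
  sulphur-dioxide contribution → 0.9334 μm/a
  chloride contribution → 1.797 μm/a
  ⇒ r_corr(copper) = 2.73 μm/a
ISO 9224: D(t) = r_corr · t^b with b = 0.667 (copper, B1)
  D(19) = 2.73 × 19^0.667 = 2.73 × 7.127 = 19.46 μm
  Mass loss = 19.46 μm × 8.96 g/cm³ = 174.3 g·m⁻²

D(19) = 174 g·m⁻²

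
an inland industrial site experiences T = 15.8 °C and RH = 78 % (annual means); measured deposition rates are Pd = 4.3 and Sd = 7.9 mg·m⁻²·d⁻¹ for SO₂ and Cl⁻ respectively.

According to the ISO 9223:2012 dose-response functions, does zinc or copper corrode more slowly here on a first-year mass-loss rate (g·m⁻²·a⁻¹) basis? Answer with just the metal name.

zinc

zinc: T>10 °C ⇒ hinge -0.071·(15.8−10) = -0.4118
  sulphur-dioxide contribution → 0.5871 μm/a
  chloride contribution → 0.4064 μm/a
  ⇒ r_corr(zinc) = 0.9935 μm/a
  mass loss = 0.9935 μm/a × 7.14 g/cm³ = 7.094 g·m⁻²·a⁻¹
copper: f(T) = -0.080·(T−10) [T>10 °C] = -0.4640
  sulphur-dioxide contribution → 0.4854 μm/a
  chloride contribution → 0.6439 μm/a
  ⇒ r_corr(copper) = 1.129 μm/a
  mass loss = 1.129 μm/a × 8.96 g/cm³ = 10.12 g·m⁻²·a⁻¹
Ordering by g·m⁻²·a⁻¹: copper (10.1) > zinc (7.09)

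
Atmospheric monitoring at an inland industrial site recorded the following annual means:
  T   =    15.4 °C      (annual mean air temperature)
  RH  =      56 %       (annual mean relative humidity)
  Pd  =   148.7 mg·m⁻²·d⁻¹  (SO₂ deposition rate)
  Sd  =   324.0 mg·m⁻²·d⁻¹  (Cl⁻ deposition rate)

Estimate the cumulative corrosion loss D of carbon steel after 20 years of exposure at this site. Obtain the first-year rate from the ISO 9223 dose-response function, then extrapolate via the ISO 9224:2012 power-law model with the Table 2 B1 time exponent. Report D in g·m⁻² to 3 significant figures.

D(20) = 3.68e+03 g·m⁻²

carbon steel: temperature factor f = -0.054·(5.4) = -0.2916
  sulphur-dioxide contribution → 54.62 μm/a
  chloride contribution → 43.18 μm/a
  total first-year rate 97.79 μm/a
Long-term exponent b (ISO 9224 Table 2, B1) = 0.523
  D(20) = 97.79 × 20^0.523 = 97.79 × 4.791 = 468.5 μm
  Mass loss = 468.5 μm × 7.85 g/cm³ = 3678 g·m⁻²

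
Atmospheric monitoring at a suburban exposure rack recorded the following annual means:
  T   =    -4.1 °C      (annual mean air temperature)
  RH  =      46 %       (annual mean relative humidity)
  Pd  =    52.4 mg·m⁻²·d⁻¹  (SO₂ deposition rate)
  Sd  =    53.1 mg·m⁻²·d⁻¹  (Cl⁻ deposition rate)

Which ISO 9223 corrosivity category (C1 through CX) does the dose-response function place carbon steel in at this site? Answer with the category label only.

C2

carbon steel: f(T) = +0.150·(T−10) [T≤10 °C] = -2.1150
  Pd branch = 1.77·Pd^0.52·e^(0.02·RH+f) = 4.198 μm/a
  Cl⁻ term: 0.102·53.1^0.62·exp(0.033·46+0.04·-4.1) = 4.637
  r_corr = 4.198 + 4.637 = 8.835 μm/a
Category bounds: 1.3…25 μm/a bracket r_corr ⇒ C2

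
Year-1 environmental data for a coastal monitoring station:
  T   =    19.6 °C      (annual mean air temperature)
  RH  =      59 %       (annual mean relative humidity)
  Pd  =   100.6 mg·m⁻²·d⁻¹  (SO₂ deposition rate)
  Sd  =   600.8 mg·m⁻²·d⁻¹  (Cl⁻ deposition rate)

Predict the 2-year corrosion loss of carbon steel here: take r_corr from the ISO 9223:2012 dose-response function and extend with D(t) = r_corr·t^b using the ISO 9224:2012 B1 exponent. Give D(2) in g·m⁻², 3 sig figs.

D(2) = 1.36e+03 g·m⁻²

carbon steel: T>10 °C ⇒ hinge -0.054·(19.6−10) = -0.5184
  sulphur-dioxide contribution → 37.73 μm/a
  chloride contribution → 82.69 μm/a
  ⇒ r_corr(carbon steel) = 120.4 μm/a
Power-law: D(2) = r_corr · 2^0.523
  D(2) = 120.4 × 2^0.523 = 120.4 × 1.437 = 173 μm
  Mass loss = 173 μm × 7.85 g/cm³ = 1358 g·m⁻²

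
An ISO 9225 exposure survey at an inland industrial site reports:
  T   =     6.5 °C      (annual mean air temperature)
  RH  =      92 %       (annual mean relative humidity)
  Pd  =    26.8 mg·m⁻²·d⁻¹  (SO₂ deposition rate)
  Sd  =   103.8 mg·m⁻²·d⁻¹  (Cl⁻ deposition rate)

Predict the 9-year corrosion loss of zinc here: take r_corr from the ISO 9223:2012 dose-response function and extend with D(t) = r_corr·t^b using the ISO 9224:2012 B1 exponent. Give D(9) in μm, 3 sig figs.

D(9) = 25.1 μm

zinc: f(T) = +0.038·(T−10) [T≤10 °C] = -0.1330
  sulphur-dioxide contribution → 3.305 μm/a
  chloride contribution → 0.8951 μm/a
  ⇒ r_corr(zinc) = 4.2 μm/a
Long-term exponent b (ISO 9224 Table 2, B1) = 0.813
  D(9) = 4.2 × 9^0.813 = 4.2 × 5.968 = 25.06 μm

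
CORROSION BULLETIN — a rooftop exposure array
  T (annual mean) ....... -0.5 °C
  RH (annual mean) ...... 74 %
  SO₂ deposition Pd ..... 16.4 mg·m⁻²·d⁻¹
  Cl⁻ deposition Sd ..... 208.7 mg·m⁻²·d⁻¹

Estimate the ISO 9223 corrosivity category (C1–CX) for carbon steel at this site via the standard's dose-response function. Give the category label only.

carbon steel: temperature factor f = +0.150·(-10.5) = -1.5750
  SO₂ term: 1.77·16.4^0.52·exp(0.02·74-1.5750) = 6.893
  Sd branch = 0.102·Sd^0.62·e^(0.033·RH+0.04·T) = 31.52 μm/a
  sum: 6.893 + 31.52 → r_corr = 38.41 μm/a
Category bounds: 25…50 μm/a bracket r_corr ⇒ C3

C3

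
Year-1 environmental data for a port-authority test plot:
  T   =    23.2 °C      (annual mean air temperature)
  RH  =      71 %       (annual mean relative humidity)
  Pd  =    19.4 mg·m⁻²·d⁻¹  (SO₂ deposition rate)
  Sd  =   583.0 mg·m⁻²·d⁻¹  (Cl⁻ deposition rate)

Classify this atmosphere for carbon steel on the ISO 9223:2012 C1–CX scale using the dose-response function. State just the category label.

C5

carbon steel: temperature factor f = -0.054·(13.2) = -0.7128
  SO₂ term: 1.77·19.4^0.52·exp(0.02·71-0.7128) = 16.78
  Cl⁻ term: 0.102·583.0^0.62·exp(0.033·71+0.04·23.2) = 139.3
  sum: 16.78 + 139.3 → r_corr = 156.1 μm/a
156 μm/a falls in (80, 200] for carbon steel → category C5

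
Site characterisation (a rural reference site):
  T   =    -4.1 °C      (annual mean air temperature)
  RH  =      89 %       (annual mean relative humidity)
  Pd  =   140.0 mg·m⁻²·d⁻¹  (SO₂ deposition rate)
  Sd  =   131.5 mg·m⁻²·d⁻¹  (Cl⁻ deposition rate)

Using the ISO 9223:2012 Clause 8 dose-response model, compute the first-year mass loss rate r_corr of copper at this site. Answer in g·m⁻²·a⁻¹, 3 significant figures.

copper: f(T) = +0.126·(T−10) [T≤10 °C] = -1.7766
  Pd branch = 0.0053·Pd^0.26·e^(0.059·RH+f) = 0.6183 μm/a
  Sd branch = 0.01025·Sd^0.27·e^(0.036·RH+0.049·T) = 0.771 μm/a
  sum: 0.6183 + 0.771 → r_corr = 1.389 μm/a
Convert to mass loss: 1.389 μm/a × 8.96 g/cm³ = 12.45 g·m⁻²·a⁻¹

r_corr = 12.4 g·m⁻²·a⁻¹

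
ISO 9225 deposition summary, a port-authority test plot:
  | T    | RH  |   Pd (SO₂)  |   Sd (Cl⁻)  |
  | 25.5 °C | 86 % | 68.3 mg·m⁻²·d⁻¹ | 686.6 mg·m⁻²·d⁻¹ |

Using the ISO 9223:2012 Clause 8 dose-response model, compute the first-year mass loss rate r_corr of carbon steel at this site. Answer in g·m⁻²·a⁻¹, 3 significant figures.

carbon steel: temperature factor f = -0.054·(15.5) = -0.8370
  SO₂ term: 1.77·68.3^0.52·exp(0.02·86-0.8370) = 38.49
  Sd branch = 0.102·Sd^0.62·e^(0.033·RH+0.04·T) = 277.2 μm/a
  r_corr = 38.49 + 277.2 = 315.7 μm/a
Convert to mass loss: 315.7 μm/a × 7.85 g/cm³ = 2479 g·m⁻²·a⁻¹

r_corr = 2.48e+03 g·m⁻²·a⁻¹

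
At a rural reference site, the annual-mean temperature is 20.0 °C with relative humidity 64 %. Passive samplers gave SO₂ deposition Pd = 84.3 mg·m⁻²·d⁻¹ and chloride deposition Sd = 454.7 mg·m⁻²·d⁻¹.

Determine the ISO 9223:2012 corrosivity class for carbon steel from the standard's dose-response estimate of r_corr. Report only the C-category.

carbon steel: temperature factor f = -0.054·(10.0) = -0.5400
  sulphur-dioxide contribution → 37.22 μm/a
  chloride contribution → 83.38 μm/a
  ⇒ r_corr(carbon steel) = 120.6 μm/a
121 μm/a falls in (80, 200] for carbon steel → category C5

C5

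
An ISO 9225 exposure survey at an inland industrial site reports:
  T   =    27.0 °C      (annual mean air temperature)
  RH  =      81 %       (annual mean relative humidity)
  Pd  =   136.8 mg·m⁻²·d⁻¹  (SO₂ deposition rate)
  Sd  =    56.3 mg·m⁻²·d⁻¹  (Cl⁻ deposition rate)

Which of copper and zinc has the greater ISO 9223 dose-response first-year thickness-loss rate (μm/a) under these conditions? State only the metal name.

copper: f(T) = -0.080·(T−10) [T>10 °C] = -1.3600
  Pd branch = 0.0053·Pd^0.26·e^(0.059·RH+f) = 0.5814 μm/a
  Sd branch = 0.01025·Sd^0.27·e^(0.036·RH+0.049·T) = 2.11 μm/a
  r_corr = 0.5814 + 2.11 = 2.692 μm/a
zinc: temperature factor f = -0.071·(17.0) = -1.2070
  Pd branch = 0.0129·Pd^0.44·e^(0.046·RH+f) = 1.395 μm/a
  Sd branch = 0.0175·Sd^0.57·e^(0.008·RH+0.085·T) = 3.303 μm/a
  r_corr = 1.395 + 3.303 = 4.698 μm/a
Ordering by μm/a: zinc (4.7) > copper (2.69)

zinc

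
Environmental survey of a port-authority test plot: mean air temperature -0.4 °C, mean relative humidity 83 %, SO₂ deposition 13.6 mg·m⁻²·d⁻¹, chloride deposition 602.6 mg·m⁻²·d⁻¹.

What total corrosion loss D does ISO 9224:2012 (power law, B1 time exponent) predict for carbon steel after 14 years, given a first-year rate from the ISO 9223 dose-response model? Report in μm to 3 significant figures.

D(14) = 357 μm

carbon steel: temperature factor f = +0.150·(-10.4) = -1.5600
  SO₂ term: 1.77·13.6^0.52·exp(0.02·83-1.5600) = 7.601
  Sd branch = 0.102·Sd^0.62·e^(0.033·RH+0.04·T) = 82.19 μm/a
  r_corr = 7.601 + 82.19 = 89.79 μm/a
Long-term exponent b (ISO 9224 Table 2, B1) = 0.523
  D(14) = 89.79 × 14^0.523 = 89.79 × 3.976 = 357 μm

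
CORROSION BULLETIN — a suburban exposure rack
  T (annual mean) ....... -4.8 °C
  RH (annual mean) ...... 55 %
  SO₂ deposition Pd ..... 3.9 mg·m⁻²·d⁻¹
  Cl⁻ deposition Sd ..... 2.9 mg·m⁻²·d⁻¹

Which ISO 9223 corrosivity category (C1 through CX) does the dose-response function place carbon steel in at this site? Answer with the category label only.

C2

carbon steel: temperature factor f = +0.150·(-14.8) = -2.2200
  Pd branch = 1.77·Pd^0.52·e^(0.02·RH+f) = 1.172 μm/a
  Cl⁻ term: 0.102·2.9^0.62·exp(0.033·55+0.04·-4.8) = 1
  sum: 1.172 + 1 → r_corr = 2.172 μm/a
2.17 μm/a falls in (1.3, 25] for carbon steel → category C2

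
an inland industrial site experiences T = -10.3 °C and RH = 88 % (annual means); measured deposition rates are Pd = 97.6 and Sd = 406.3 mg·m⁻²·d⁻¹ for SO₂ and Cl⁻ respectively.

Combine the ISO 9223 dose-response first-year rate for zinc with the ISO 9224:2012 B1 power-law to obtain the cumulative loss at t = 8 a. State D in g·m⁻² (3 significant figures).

zinc: T≤10 °C ⇒ hinge +0.038·(-10.3−10) = -0.7714
  sulphur-dioxide contribution → 2.564 μm/a
  chloride contribution → 0.4525 μm/a
  total first-year rate 3.017 μm/a
Long-term exponent b (ISO 9224 Table 2, B1) = 0.813
  D(8) = 3.017 × 8^0.813 = 3.017 × 5.423 = 16.36 μm
  Mass loss = 16.36 μm × 7.14 g/cm³ = 116.8 g·m⁻²

D(8) = 117 g·m⁻²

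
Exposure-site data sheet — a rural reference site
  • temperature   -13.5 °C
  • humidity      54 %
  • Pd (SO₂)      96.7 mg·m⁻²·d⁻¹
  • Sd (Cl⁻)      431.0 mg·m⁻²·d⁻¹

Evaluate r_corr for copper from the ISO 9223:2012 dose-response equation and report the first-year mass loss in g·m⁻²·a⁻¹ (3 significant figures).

r_corr = 1.90 g·m⁻²·a⁻¹

copper: temperature factor f = +0.126·(-23.5) = -2.9610
  SO₂ term: 0.0053·96.7^0.26·exp(0.059·54-2.9610) = 0.02179
  Cl⁻ term: 0.01025·431.0^0.27·exp(0.036·54+0.049·-13.5) = 0.1901
  r_corr = 0.02179 + 0.1901 = 0.2119 μm/a
Convert to mass loss: 0.2119 μm/a × 8.96 g/cm³ = 1.899 g·m⁻²·a⁻¹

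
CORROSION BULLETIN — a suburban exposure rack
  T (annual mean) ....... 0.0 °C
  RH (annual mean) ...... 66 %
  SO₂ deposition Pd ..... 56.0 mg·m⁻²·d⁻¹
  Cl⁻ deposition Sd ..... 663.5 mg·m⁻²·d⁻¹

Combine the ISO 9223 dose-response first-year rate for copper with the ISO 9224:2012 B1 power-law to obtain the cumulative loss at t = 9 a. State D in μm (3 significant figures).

copper: temperature factor f = +0.126·(-10.0) = -1.2600
  Pd branch = 0.0053·Pd^0.26·e^(0.059·RH+f) = 0.2103 μm/a
  Cl⁻ term: 0.01025·663.5^0.27·exp(0.036·66+0.049·0.0) = 0.6375
  sum: 0.2103 + 0.6375 → r_corr = 0.8478 μm/a
ISO 9224: D(t) = r_corr · t^b with b = 0.667 (copper, B1)
  D(9) = 0.8478 × 9^0.667 = 0.8478 × 4.33 = 3.671 μm

D(9) = 3.67 μm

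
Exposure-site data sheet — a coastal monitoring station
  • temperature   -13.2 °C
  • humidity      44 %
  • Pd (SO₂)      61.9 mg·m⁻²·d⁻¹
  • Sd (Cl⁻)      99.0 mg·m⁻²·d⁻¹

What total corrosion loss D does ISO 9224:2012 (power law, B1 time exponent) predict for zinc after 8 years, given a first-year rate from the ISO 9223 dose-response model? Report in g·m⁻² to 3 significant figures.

D(8) = 13.9 g·m⁻²

zinc: temperature factor f = +0.038·(-23.2) = -0.8816
  Pd branch = 0.0129·Pd^0.44·e^(0.046·RH+f) = 0.2484 μm/a
  Sd branch = 0.0175·Sd^0.57·e^(0.008·RH+0.085·T) = 0.1112 μm/a
  r_corr = 0.2484 + 0.1112 = 0.3596 μm/a
ISO 9224: D(t) = r_corr · t^b with b = 0.813 (zinc, B1)
  D(8) = 0.3596 × 8^0.813 = 0.3596 × 5.423 = 1.95 μm
  Mass loss = 1.95 μm × 7.14 g/cm³ = 13.92 g·m⁻²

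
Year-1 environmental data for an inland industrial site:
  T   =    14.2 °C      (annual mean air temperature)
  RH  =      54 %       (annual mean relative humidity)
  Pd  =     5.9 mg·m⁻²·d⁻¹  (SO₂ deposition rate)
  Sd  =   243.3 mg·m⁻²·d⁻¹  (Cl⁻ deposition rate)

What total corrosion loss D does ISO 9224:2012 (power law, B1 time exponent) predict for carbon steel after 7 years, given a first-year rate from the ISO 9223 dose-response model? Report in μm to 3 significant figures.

D(7) = 118 μm

carbon steel: T>10 °C ⇒ hinge -0.054·(14.2−10) = -0.2268
  Pd branch = 1.77·Pd^0.52·e^(0.02·RH+f) = 10.46 μm/a
  Cl⁻ term: 0.102·243.3^0.62·exp(0.033·54+0.04·14.2) = 32.26
  r_corr = 10.46 + 32.26 = 42.71 μm/a
Power-law: D(7) = r_corr · 7^0.523
  D(7) = 42.71 × 7^0.523 = 42.71 × 2.767 = 118.2 μm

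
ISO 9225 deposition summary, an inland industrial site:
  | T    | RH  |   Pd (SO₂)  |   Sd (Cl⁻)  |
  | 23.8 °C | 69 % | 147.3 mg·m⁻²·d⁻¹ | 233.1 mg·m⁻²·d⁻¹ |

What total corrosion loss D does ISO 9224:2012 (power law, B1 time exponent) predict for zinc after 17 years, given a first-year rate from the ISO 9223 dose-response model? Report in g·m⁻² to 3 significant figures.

D(17) = 442 g·m⁻²

zinc: T>10 °C ⇒ hinge -0.071·(23.8−10) = -0.9798
  sulphur-dioxide contribution → 1.041 μm/a
  chloride contribution → 5.139 μm/a
  total first-year rate 6.18 μm/a
Long-term exponent b (ISO 9224 Table 2, B1) = 0.813
  D(17) = 6.18 × 17^0.813 = 6.18 × 10.01 = 61.85 μm
  Mass loss = 61.85 μm × 7.14 g/cm³ = 441.6 g·m⁻²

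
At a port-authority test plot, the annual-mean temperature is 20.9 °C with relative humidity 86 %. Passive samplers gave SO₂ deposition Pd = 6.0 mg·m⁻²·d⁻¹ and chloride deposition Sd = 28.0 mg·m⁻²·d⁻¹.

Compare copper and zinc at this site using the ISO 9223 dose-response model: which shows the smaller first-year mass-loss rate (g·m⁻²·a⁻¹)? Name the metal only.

zinc

copper: f(T) = -0.080·(T−10) [T>10 °C] = -0.8720
  Pd branch = 0.0053·Pd^0.26·e^(0.059·RH+f) = 0.5643 μm/a
  Cl⁻ term: 0.01025·28.0^0.27·exp(0.036·86+0.049·20.9) = 1.552
  r_corr = 0.5643 + 1.552 = 2.116 μm/a
  mass loss = 2.116 μm/a × 8.96 g/cm³ = 18.96 g·m⁻²·a⁻¹
zinc: f(T) = -0.071·(T−10) [T>10 °C] = -0.7739
  Pd branch = 0.0129·Pd^0.44·e^(0.046·RH+f) = 0.6838 μm/a
  Cl⁻ term: 0.0175·28.0^0.57·exp(0.008·86+0.085·20.9) = 1.375
  sum: 0.6838 + 1.375 → r_corr = 2.059 μm/a
  mass loss = 2.059 μm/a × 7.14 g/cm³ = 14.7 g·m⁻²·a⁻¹
Ordering by g·m⁻²·a⁻¹: copper (19) > zinc (14.7)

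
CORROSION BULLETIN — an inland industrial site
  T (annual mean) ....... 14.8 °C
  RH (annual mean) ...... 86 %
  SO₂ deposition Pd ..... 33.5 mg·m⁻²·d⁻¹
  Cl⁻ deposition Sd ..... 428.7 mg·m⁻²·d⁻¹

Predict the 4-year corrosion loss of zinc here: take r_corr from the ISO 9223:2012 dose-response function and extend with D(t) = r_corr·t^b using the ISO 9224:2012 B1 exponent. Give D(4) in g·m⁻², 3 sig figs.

D(4) = 135 g·m⁻²

zinc: temperature factor f = -0.071·(4.8) = -0.3408
  Pd branch = 0.0129·Pd^0.44·e^(0.046·RH+f) = 2.247 μm/a
  Cl⁻ term: 0.0175·428.7^0.57·exp(0.008·86+0.085·14.8) = 3.877
  r_corr = 2.247 + 3.877 = 6.124 μm/a
Long-term exponent b (ISO 9224 Table 2, B1) = 0.813
  D(4) = 6.124 × 4^0.813 = 6.124 × 3.087 = 18.9 μm
  Mass loss = 18.9 μm × 7.14 g/cm³ = 135 g·m⁻²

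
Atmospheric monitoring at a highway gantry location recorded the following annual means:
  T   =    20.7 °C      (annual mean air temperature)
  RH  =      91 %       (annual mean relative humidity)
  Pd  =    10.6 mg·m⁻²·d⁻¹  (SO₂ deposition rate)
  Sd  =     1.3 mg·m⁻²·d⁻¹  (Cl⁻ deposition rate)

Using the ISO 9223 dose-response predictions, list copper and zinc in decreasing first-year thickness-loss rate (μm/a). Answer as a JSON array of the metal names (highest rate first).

copper: T>10 °C ⇒ hinge -0.080·(20.7−10) = -0.8560
  SO₂ term: 0.0053·10.6^0.26·exp(0.059·91-0.8560) = 0.8929
  Sd branch = 0.01025·Sd^0.27·e^(0.036·RH+0.049·T) = 0.803 μm/a
  r_corr = 0.8929 + 0.803 = 1.696 μm/a
zinc: T>10 °C ⇒ hinge -0.071·(20.7−10) = -0.7597
  SO₂ term: 0.0129·10.6^0.44·exp(0.046·91-0.7597) = 1.121
  Sd branch = 0.0175·Sd^0.57·e^(0.008·RH+0.085·T) = 0.2445 μm/a
  sum: 1.121 + 0.2445 → r_corr = 1.366 μm/a
Ordering by μm/a: copper (1.7) > zinc (1.37)

["copper", "zinc"]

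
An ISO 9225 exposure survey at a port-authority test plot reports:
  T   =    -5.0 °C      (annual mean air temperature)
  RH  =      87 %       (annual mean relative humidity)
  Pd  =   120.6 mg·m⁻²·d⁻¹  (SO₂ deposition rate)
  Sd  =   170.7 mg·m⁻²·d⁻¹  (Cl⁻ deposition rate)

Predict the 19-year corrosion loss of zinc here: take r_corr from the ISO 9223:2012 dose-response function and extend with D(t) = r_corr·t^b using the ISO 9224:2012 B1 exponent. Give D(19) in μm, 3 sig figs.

D(19) = 40.7 μm

zinc: temperature factor f = +0.038·(-15.0) = -0.5700
  Pd branch = 0.0129·Pd^0.44·e^(0.046·RH+f) = 3.288 μm/a
  Sd branch = 0.0175·Sd^0.57·e^(0.008·RH+0.085·T) = 0.4296 μm/a
  sum: 3.288 + 0.4296 → r_corr = 3.717 μm/a
Long-term exponent b (ISO 9224 Table 2, B1) = 0.813
  D(19) = 3.717 × 19^0.813 = 3.717 × 10.96 = 40.72 μm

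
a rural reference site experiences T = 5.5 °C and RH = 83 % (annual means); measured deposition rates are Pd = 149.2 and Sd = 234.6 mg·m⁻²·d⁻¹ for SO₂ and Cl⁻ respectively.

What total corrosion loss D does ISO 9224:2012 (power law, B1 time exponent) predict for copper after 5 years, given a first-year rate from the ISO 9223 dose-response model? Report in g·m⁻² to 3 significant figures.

copper: f(T) = +0.126·(T−10) [T≤10 °C] = -0.5670
  sulphur-dioxide contribution → 1.479 μm/a
  chloride contribution → 1.163 μm/a
  total first-year rate 2.642 μm/a
Power-law: D(5) = r_corr · 5^0.667
  D(5) = 2.642 × 5^0.667 = 2.642 × 2.926 = 7.728 μm
  Mass loss = 7.728 μm × 8.96 g/cm³ = 69.24 g·m⁻²

D(5) = 69.2 g·m⁻²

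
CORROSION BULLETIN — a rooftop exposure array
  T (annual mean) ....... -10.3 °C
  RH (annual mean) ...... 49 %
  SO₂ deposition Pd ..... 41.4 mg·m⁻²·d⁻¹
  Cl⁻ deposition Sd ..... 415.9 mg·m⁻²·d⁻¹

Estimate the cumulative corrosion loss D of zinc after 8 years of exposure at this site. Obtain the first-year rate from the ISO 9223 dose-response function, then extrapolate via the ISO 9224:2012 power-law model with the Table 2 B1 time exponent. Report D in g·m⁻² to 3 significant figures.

D(8) = 24.3 g·m⁻²

zinc: temperature factor f = +0.038·(-20.3) = -0.7714
  sulphur-dioxide contribution → 0.2924 μm/a
  chloride contribution → 0.3356 μm/a
  ⇒ r_corr(zinc) = 0.628 μm/a
Power-law: D(8) = r_corr · 8^0.813
  D(8) = 0.628 × 8^0.813 = 0.628 × 5.423 = 3.406 μm
  Mass loss = 3.406 μm × 7.14 g/cm³ = 24.32 g·m⁻²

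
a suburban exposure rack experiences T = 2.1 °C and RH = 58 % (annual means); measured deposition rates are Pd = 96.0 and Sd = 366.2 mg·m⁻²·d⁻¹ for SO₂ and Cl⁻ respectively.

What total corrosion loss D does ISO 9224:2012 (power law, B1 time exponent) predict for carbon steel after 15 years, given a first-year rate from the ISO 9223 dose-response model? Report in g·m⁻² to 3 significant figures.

carbon steel: f(T) = +0.150·(T−10) [T≤10 °C] = -1.1850
  SO₂ term: 1.77·96.0^0.52·exp(0.02·58-1.1850) = 18.53
  Sd branch = 0.102·Sd^0.62·e^(0.033·RH+0.04·T) = 29.23 μm/a
  sum: 18.53 + 29.23 → r_corr = 47.76 μm/a
ISO 9224: D(t) = r_corr · t^b with b = 0.523 (carbon steel, B1)
  D(15) = 47.76 × 15^0.523 = 47.76 × 4.122 = 196.9 μm
  Mass loss = 196.9 μm × 7.85 g/cm³ = 1545 g·m⁻²

D(15) = 1.55e+03 g·m⁻²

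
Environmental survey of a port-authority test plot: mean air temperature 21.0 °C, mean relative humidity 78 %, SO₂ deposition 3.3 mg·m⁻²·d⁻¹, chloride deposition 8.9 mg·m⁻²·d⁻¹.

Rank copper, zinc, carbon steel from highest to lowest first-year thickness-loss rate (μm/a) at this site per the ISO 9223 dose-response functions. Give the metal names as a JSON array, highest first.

["carbon steel", "copper", "zinc"]

copper: T>10 °C ⇒ hinge -0.080·(21.0−10) = -0.8800
  SO₂ term: 0.0053·3.3^0.26·exp(0.059·78-0.8800) = 0.2989
  Cl⁻ term: 0.01025·8.9^0.27·exp(0.036·78+0.049·21.0) = 0.8579
  r_corr = 0.2989 + 0.8579 = 1.157 μm/a
zinc: f(T) = -0.071·(T−10) [T>10 °C] = -0.7810
  SO₂ term: 0.0129·3.3^0.44·exp(0.046·78-0.7810) = 0.3612
  Cl⁻ term: 0.0175·8.9^0.57·exp(0.008·78+0.085·21.0) = 0.6767
  sum: 0.3612 + 0.6767 → r_corr = 1.038 μm/a
carbon steel: f(T) = -0.054·(T−10) [T>10 °C] = -0.5940
  Pd branch = 1.77·Pd^0.52·e^(0.02·RH+f) = 8.652 μm/a
  Sd branch = 0.102·Sd^0.62·e^(0.033·RH+0.04·T) = 12.02 μm/a
  r_corr = 8.652 + 12.02 = 20.67 μm/a
Ordering by μm/a: carbon steel (20.7) > copper (1.16) > zinc (1.04)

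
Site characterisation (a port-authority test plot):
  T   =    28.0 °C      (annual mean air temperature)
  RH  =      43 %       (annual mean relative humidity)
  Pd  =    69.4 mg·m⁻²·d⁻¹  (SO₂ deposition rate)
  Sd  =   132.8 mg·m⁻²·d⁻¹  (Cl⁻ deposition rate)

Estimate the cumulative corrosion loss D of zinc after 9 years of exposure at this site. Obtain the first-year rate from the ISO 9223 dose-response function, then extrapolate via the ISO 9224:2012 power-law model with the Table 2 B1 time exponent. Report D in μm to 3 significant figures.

D(9) = 26.8 μm

zinc: temperature factor f = -0.071·(18.0) = -1.2780
  Pd branch = 0.0129·Pd^0.44·e^(0.046·RH+f) = 0.1678 μm/a
  Cl⁻ term: 0.0175·132.8^0.57·exp(0.008·43+0.085·28.0) = 4.328
  r_corr = 0.1678 + 4.328 = 4.496 μm/a
ISO 9224: D(t) = r_corr · t^b with b = 0.813 (zinc, B1)
  D(9) = 4.496 × 9^0.813 = 4.496 × 5.968 = 26.83 μm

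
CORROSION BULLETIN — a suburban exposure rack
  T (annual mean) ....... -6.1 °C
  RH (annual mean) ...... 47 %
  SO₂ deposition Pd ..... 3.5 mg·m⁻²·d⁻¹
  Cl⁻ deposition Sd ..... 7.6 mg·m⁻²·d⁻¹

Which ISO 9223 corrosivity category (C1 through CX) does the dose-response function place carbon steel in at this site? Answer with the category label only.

C2

carbon steel: temperature factor f = +0.150·(-16.1) = -2.4150
  SO₂ term: 1.77·3.5^0.52·exp(0.02·47-2.4150) = 0.7768
  Sd branch = 0.102·Sd^0.62·e^(0.033·RH+0.04·T) = 1.325 μm/a
  r_corr = 0.7768 + 1.325 = 2.102 μm/a
2.1 μm/a falls in (1.3, 25] for carbon steel → category C2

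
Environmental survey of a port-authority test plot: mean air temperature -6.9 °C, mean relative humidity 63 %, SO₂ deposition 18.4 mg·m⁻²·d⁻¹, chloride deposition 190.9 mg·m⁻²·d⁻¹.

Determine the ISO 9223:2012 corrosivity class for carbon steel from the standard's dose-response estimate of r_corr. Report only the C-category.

C2

carbon steel: f(T) = +0.150·(T−10) [T≤10 °C] = -2.5350
  SO₂ term: 1.77·18.4^0.52·exp(0.02·63-2.5350) = 2.249
  Cl⁻ term: 0.102·190.9^0.62·exp(0.033·63+0.04·-6.9) = 16.06
  sum: 2.249 + 16.06 → r_corr = 18.31 μm/a
Category bounds: 1.3…25 μm/a bracket r_corr ⇒ C2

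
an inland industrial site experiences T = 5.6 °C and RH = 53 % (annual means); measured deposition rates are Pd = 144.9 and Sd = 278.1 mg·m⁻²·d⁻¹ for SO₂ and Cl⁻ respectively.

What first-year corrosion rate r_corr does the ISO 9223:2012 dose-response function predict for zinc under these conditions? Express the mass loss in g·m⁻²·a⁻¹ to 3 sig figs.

r_corr = 15.6 g·m⁻²·a⁻¹

zinc: f(T) = +0.038·(T−10) [T≤10 °C] = -0.1672
  sulphur-dioxide contribution → 1.116 μm/a
  chloride contribution → 1.064 μm/a
  total first-year rate 2.18 μm/a
Convert to mass loss: 2.18 μm/a × 7.14 g/cm³ = 15.57 g·m⁻²·a⁻¹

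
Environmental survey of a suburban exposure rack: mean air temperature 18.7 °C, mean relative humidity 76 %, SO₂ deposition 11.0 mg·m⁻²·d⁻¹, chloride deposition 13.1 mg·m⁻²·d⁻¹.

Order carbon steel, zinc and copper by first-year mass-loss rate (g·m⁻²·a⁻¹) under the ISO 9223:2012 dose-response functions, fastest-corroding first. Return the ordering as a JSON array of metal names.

carbon steel: T>10 °C ⇒ hinge -0.054·(18.7−10) = -0.4698
  sulphur-dioxide contribution → 17.6 μm/a
  chloride contribution → 13.04 μm/a
  total first-year rate 30.65 μm/a
  mass loss = 30.65 μm/a × 7.85 g/cm³ = 240.6 g·m⁻²·a⁻¹
zinc: T>10 °C ⇒ hinge -0.071·(18.7−10) = -0.6177
  sulphur-dioxide contribution → 0.6589 μm/a
  chloride contribution → 0.6827 μm/a
  ⇒ r_corr(zinc) = 1.342 μm/a
  mass loss = 1.342 μm/a × 7.14 g/cm³ = 9.579 g·m⁻²·a⁻¹
copper: temperature factor f = -0.080·(8.7) = -0.6960
  sulphur-dioxide contribution → 0.4367 μm/a
  chloride contribution → 0.7917 μm/a
  total first-year rate 1.228 μm/a
  mass loss = 1.228 μm/a × 8.96 g/cm³ = 11.01 g·m⁻²·a⁻¹
Ordering by g·m⁻²·a⁻¹: carbon steel (241) > copper (11) > zinc (9.58)

["carbon steel", "copper", "zinc"]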